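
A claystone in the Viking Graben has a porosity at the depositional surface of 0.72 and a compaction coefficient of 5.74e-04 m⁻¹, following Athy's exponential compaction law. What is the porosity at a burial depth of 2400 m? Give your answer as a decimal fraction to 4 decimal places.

0.1816

Working in km (1 km = 1000 m; k in km⁻¹ = k in m⁻¹ × 1000):
phi = phi₀·exp(−k·d) = 0.72 × exp(−0.574 × 2.4) = 0.72 × exp(−1.378)
  = 0.72 × 0.2522 = 0.1816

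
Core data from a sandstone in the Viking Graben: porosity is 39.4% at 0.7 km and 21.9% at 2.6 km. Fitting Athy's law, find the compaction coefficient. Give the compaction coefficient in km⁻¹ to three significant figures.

0.309 km⁻¹

Athy: phi(d) = phi₀ e^(−kd) ⇒ phi₁/phi₂ = e^{k(d₂−d₁)} ⇒ k = ln(phi₁/phi₂)/(d₂−d₁)
k = ln(0.394/0.219) / (2.6 − 0.7) = ln(1.799) / 1.9 = 0.5873 / 1.9 = 0.3091 km⁻¹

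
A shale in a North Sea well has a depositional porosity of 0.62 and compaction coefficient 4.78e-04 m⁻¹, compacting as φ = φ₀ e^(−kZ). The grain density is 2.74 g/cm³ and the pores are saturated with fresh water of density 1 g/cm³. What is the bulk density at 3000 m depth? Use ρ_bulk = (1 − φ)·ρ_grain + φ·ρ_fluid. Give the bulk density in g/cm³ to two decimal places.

Working in km (1 km = 1000 m; k in km⁻¹ = k in m⁻¹ × 1000):
Porosity at depth: φ = 0.62·exp(−0.478×3) = 0.62×0.2384 = 0.1478
Bulk density: ρ_b = (1−φ)ρ_g + φ·ρ_f = 0.8522×2.74 + 0.1478×1
       = 2.335 + 0.148 = 2.483 g/cm³

2.48 g/cm³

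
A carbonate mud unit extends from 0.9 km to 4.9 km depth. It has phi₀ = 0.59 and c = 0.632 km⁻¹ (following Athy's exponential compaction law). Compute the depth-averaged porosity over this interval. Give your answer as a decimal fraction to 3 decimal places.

0.122

⟨phi⟩ = (1/(d₂−d₁)) ∫ phi₀ e^(−cd) dd = phi₀·(e^(−c·d₁) − e^(−c·d₂)) / (c·(d₂−d₁))
e^(−0.632×0.9) = 0.5662; e^(−0.632×4.9) = 0.0452
⟨phi⟩ = 0.59 × (0.5662 − 0.0452) / (0.632 × 4) = 0.59 × 0.2061 = 0.1216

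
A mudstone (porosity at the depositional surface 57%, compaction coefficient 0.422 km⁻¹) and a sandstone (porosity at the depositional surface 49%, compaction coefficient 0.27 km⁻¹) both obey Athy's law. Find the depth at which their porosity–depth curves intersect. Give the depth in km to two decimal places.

0.99 km

Set φ₀ₐ e^(−βₐz) = φ₀ᵦ e^(−βᵦz) ⇒ ln(φ₀ₐ/φ₀ᵦ) = (βₐ − βᵦ)·z
z = ln(0.57/0.49) / (0.422 − 0.27) = 0.1512 / 0.152 = 0.995 km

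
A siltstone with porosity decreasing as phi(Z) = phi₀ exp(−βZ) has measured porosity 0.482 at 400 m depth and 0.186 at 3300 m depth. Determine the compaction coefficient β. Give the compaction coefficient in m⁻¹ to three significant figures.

Working in km (1 km = 1000 m; β in km⁻¹ = β in m⁻¹ × 1000):
Athy: phi(Z) = phi₀ e^(−βZ) ⇒ phi₁/phi₂ = e^{β(Z₂−Z₁)} ⇒ β = ln(phi₁/phi₂)/(Z₂−Z₁)
β = ln(0.482/0.186) / (3.3 − 0.4) = ln(2.591) / 2.9 = 0.9522 / 2.9 = 0.3283 km⁻¹

0.000328 m⁻¹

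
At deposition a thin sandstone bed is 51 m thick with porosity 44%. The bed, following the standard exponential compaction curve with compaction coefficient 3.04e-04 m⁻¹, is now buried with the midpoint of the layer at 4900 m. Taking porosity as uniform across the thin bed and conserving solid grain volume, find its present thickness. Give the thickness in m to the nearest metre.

32 m

Working in km (1 km = 1000 m; k in km⁻¹ = k in m⁻¹ × 1000):
Porosity at 4.9 km: phi = 0.44·exp(−0.304×4.9) = 0.0992
Solid-volume conservation: h(1−phi) = h₀(1−phi₀) ⇒ h = h₀·(1−phi₀)/(1−phi)
h = 0.051 × (1 − 0.44)/(1 − 0.0992) = 0.051 × 0.6217 = 0.0317 km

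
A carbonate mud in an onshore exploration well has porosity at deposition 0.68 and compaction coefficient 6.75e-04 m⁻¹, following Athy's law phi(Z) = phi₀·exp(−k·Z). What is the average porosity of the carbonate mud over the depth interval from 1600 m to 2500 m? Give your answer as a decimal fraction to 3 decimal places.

Working in km (1 km = 1000 m; k in km⁻¹ = k in m⁻¹ × 1000):
⟨phi⟩ = (1/(Z₂−Z₁)) ∫ phi₀ e^(−kZ) dZ = phi₀·(e^(−k·Z₁) − e^(−k·Z₂)) / (k·(Z₂−Z₁))
e^(−0.675×1.6) = 0.3396; e^(−0.675×2.5) = 0.1850
⟨phi⟩ = 0.68 × (0.3396 − 0.1850) / (0.675 × 0.9) = 0.68 × 0.2545 = 0.1731

0.173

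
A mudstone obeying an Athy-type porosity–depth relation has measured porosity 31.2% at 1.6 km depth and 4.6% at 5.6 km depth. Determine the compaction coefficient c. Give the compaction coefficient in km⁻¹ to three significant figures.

0.479 km⁻¹

Athy: φ(d) = φ₀ e^(−cd) ⇒ φ₁/φ₂ = e^{c(d₂−d₁)} ⇒ c = ln(φ₁/φ₂)/(d₂−d₁)
c = ln(0.312/0.046) / (5.6 − 1.6) = ln(6.783) / 4 = 1.9144 / 4 = 0.4786 km⁻¹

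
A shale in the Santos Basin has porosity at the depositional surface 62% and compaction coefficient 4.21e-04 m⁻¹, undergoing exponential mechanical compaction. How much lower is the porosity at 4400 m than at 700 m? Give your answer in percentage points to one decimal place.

Working in km (1 km = 1000 m; c in km⁻¹ = c in m⁻¹ × 1000):
phi(0.7) = 0.62·e^(−0.421×0.7) = 0.4617
phi(4.4) = 0.62·e^(−0.421×4.4) = 0.0973
Δphi = 0.4617 − 0.0973 = 0.3645

36.4 percentage points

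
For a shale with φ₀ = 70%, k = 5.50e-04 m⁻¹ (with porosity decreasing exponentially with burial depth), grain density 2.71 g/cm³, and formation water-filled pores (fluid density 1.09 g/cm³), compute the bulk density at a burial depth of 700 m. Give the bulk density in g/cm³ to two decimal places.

Working in km (1 km = 1000 m; k in km⁻¹ = k in m⁻¹ × 1000):
Porosity at depth: φ = 0.7·exp(−0.55×0.7) = 0.7×0.6805 = 0.4763
Bulk density: ρ_b = (1−φ)ρ_g + φ·ρ_f = 0.5237×2.71 + 0.4763×1.09
       = 1.419 + 0.519 = 1.938 g/cm³

1.94 g/cm³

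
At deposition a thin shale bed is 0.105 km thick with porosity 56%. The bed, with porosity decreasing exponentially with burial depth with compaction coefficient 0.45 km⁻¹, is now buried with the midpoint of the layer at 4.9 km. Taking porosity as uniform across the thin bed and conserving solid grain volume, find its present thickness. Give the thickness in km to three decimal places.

Porosity at 4.9 km: phi = 0.56·exp(−0.45×4.9) = 0.0617
Solid-volume conservation: h(1−phi) = h₀(1−phi₀) ⇒ h = h₀·(1−phi₀)/(1−phi)
h = 0.105 × (1 − 0.56)/(1 − 0.0617) = 0.105 × 0.4690 = 0.0492 km

0.049 km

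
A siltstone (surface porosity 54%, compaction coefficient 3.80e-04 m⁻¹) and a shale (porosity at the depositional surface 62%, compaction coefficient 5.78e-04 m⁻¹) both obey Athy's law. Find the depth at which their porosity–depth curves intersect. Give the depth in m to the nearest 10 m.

Working in km (1 km = 1000 m; k in km⁻¹ = k in m⁻¹ × 1000):
Set n₀ₐ e^(−kₐd) = n₀ᵦ e^(−kᵦd) ⇒ ln(n₀ₐ/n₀ᵦ) = (kₐ − kᵦ)·d
d = ln(0.54/0.62) / (0.38 − 0.578) = -0.1382 / -0.198 = 0.698 km

700 m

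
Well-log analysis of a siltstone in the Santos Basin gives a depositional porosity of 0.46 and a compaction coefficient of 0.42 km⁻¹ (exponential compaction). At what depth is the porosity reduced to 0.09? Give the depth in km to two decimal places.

Invert Athy's law: Z = ln(φ₀/φ) / β
Z = ln(0.46/0.09) / 0.42 = ln(5.111) / 0.42 = 1.6314 / 0.42 = 3.884 km

3.88 km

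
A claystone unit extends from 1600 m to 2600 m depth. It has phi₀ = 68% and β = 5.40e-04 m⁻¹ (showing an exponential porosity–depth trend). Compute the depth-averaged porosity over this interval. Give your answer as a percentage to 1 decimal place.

Working in km (1 km = 1000 m; β in km⁻¹ = β in m⁻¹ × 1000):
⟨phi⟩ = (1/(d₂−d₁)) ∫ phi₀ e^(−βd) dd = phi₀·(e^(−β·d₁) − e^(−β·d₂)) / (β·(d₂−d₁))
e^(−0.54×1.6) = 0.4215; e^(−0.54×2.6) = 0.2456
⟨phi⟩ = 0.68 × (0.4215 − 0.2456) / (0.54 × 1) = 0.68 × 0.3257 = 0.2215

22.1%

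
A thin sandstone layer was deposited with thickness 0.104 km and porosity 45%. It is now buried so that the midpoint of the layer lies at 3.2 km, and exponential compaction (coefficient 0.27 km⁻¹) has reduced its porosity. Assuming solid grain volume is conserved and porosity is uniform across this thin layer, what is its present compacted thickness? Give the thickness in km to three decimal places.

0.071 km

Porosity at 3.2 km: n = 0.45·exp(−0.27×3.2) = 0.1897
Solid-volume conservation: h(1−n) = h₀(1−n₀) ⇒ h = h₀·(1−n₀)/(1−n)
h = 0.104 × (1 − 0.45)/(1 − 0.1897) = 0.104 × 0.6787 = 0.0706 km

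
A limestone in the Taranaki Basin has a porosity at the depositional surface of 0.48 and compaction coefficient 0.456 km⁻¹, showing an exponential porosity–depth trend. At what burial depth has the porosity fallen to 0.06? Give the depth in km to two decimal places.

Invert Athy's law: d = ln(phi₀/phi) / β
d = ln(0.48/0.06) / 0.456 = ln(8) / 0.456 = 2.0794 / 0.456 = 4.560 km

4.56 km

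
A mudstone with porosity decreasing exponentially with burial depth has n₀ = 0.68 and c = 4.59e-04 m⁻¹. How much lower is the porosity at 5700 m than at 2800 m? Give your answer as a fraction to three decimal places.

0.138

Working in km (1 km = 1000 m; c in km⁻¹ = c in m⁻¹ × 1000):
n(2.8) = 0.68·e^(−0.459×2.8) = 0.1881
n(5.7) = 0.68·e^(−0.459×5.7) = 0.0497
Δn = 0.1881 − 0.0497 = 0.1384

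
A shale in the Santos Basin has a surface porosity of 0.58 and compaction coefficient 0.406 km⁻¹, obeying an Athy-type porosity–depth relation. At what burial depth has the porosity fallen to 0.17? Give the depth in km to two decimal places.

3.02 km

Invert Athy's law: Z = ln(φ₀/φ) / c
Z = ln(0.58/0.17) / 0.406 = ln(3.412) / 0.406 = 1.2272 / 0.406 = 3.023 km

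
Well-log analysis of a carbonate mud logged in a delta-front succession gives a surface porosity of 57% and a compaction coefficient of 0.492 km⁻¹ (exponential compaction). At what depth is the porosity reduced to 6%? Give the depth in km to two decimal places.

Invert Athy's law: Z = ln(φ₀/φ) / c
Z = ln(0.57/0.06) / 0.492 = ln(9.5) / 0.492 = 2.2513 / 0.492 = 4.576 km

4.58 km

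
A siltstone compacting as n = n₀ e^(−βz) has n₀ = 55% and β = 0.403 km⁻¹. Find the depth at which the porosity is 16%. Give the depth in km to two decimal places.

Invert Athy's law: z = ln(n₀/n) / β
z = ln(0.55/0.16) / 0.403 = ln(3.438) / 0.403 = 1.2347 / 0.403 = 3.064 km

3.06 km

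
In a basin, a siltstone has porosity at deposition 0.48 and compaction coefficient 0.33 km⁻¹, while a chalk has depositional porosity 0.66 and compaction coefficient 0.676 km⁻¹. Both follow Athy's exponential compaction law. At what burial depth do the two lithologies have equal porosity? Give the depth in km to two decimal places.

0.92 km

Set n₀ₐ e^(−βₐz) = n₀ᵦ e^(−βᵦz) ⇒ ln(n₀ₐ/n₀ᵦ) = (βₐ − βᵦ)·z
z = ln(0.48/0.66) / (0.33 − 0.676) = -0.3185 / -0.346 = 0.920 km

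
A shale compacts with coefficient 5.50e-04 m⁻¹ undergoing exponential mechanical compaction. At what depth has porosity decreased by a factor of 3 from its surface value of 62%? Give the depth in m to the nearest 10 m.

2000 m

Working in km (1 km = 1000 m; c in km⁻¹ = c in m⁻¹ × 1000):
n/n₀ = 1/3 ⇒ exp(−c·z) = 1/3 ⇒ z = ln(3) / c
z = 1.0986 / 0.55 = 1.997 km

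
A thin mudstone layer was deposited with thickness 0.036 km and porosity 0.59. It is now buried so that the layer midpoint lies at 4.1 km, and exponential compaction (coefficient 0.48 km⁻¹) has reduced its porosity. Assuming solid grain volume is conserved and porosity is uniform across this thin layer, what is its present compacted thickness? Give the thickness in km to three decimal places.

Porosity at 4.1 km: φ = 0.59·exp(−0.48×4.1) = 0.0824
Solid-volume conservation: h(1−φ) = h₀(1−φ₀) ⇒ h = h₀·(1−φ₀)/(1−φ)
h = 0.036 × (1 − 0.59)/(1 − 0.0824) = 0.036 × 0.4468 = 0.0161 km

0.016 km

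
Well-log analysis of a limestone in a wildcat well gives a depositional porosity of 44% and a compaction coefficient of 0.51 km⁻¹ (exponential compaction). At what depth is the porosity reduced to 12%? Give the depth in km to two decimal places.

2.55 km

Invert Athy's law: z = ln(φ₀/φ) / c
z = ln(0.44/0.12) / 0.51 = ln(3.667) / 0.51 = 1.2993 / 0.51 = 2.548 km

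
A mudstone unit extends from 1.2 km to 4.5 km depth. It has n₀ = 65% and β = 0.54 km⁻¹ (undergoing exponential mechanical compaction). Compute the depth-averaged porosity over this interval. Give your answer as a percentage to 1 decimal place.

⟨n⟩ = (1/(z₂−z₁)) ∫ n₀ e^(−βz) dz = n₀·(e^(−β·z₁) − e^(−β·z₂)) / (β·(z₂−z₁))
e^(−0.54×1.2) = 0.5231; e^(−0.54×4.5) = 0.0880
⟨n⟩ = 0.65 × (0.5231 − 0.0880) / (0.54 × 3.3) = 0.65 × 0.2441 = 0.1587

15.9%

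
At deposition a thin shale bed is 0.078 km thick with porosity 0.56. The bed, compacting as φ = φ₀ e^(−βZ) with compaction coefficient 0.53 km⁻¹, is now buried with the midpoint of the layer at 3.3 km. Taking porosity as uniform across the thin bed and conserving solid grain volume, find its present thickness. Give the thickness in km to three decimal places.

0.038 km

Porosity at 3.3 km: φ = 0.56·exp(−0.53×3.3) = 0.0974
Solid-volume conservation: h(1−φ) = h₀(1−φ₀) ⇒ h = h₀·(1−φ₀)/(1−φ)
h = 0.078 × (1 − 0.56)/(1 − 0.0974) = 0.078 × 0.4875 = 0.0380 km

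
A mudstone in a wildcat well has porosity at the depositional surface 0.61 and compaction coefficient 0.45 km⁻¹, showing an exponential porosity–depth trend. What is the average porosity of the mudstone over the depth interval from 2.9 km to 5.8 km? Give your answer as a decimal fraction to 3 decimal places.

0.092

⟨phi⟩ = (1/(Z₂−Z₁)) ∫ phi₀ e^(−kZ) dZ = phi₀·(e^(−k·Z₁) − e^(−k·Z₂)) / (k·(Z₂−Z₁))
e^(−0.45×2.9) = 0.2712; e^(−0.45×5.8) = 0.0735
⟨phi⟩ = 0.61 × (0.2712 − 0.0735) / (0.45 × 2.9) = 0.61 × 0.1514 = 0.0924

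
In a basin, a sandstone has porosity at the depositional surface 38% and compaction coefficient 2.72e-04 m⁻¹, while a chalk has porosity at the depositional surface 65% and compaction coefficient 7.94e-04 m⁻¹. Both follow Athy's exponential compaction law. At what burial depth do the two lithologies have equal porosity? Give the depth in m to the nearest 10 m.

Working in km (1 km = 1000 m; β in km⁻¹ = β in m⁻¹ × 1000):
Set phi₀ₐ e^(−βₐd) = phi₀ᵦ e^(−βᵦd) ⇒ ln(phi₀ₐ/phi₀ᵦ) = (βₐ − βᵦ)·d
d = ln(0.38/0.65) / (0.272 − 0.794) = -0.5368 / -0.522 = 1.028 km

1030 m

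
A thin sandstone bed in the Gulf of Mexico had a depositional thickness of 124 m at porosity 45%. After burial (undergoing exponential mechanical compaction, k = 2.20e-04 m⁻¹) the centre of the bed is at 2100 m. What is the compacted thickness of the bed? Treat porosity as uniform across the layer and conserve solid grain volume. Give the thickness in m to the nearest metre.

95 m

Working in km (1 km = 1000 m; k in km⁻¹ = k in m⁻¹ × 1000):
Porosity at 2.1 km: phi = 0.45·exp(−0.22×2.1) = 0.2835
Solid-volume conservation: h(1−phi) = h₀(1−phi₀) ⇒ h = h₀·(1−phi₀)/(1−phi)
h = 0.124 × (1 − 0.45)/(1 − 0.2835) = 0.124 × 0.7676 = 0.0952 km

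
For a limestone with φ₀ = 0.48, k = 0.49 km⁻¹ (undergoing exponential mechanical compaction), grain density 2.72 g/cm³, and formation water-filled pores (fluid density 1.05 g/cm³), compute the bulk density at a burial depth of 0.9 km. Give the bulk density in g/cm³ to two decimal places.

Porosity at depth: φ = 0.48·exp(−0.49×0.9) = 0.48×0.6434 = 0.3088
Bulk density: ρ_b = (1−φ)ρ_g + φ·ρ_f = 0.6912×2.72 + 0.3088×1.05
       = 1.880 + 0.324 = 2.204 g/cm³

2.20 g/cm³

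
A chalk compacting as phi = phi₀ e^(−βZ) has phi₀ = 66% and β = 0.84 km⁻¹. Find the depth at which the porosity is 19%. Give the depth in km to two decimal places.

Invert Athy's law: Z = ln(phi₀/phi) / β
Z = ln(0.66/0.19) / 0.84 = ln(3.474) / 0.84 = 1.2452 / 0.84 = 1.482 km

1.48 km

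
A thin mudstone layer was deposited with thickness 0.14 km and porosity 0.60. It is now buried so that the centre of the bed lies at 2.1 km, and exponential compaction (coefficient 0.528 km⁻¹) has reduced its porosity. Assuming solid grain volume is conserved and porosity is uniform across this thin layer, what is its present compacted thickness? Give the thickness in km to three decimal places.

0.070 km

Porosity at 2.1 km: n = 0.6·exp(−0.528×2.1) = 0.1980
Solid-volume conservation: h(1−n) = h₀(1−n₀) ⇒ h = h₀·(1−n₀)/(1−n)
h = 0.14 × (1 − 0.6)/(1 − 0.1980) = 0.14 × 0.4987 = 0.0698 km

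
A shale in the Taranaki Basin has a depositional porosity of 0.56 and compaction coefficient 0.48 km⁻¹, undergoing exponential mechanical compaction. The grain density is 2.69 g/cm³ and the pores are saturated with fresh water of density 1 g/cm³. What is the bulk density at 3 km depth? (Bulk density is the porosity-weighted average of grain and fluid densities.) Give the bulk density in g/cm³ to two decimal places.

2.47 g/cm³

Porosity at depth: φ = 0.56·exp(−0.48×3) = 0.56×0.2369 = 0.1327
Bulk density: ρ_b = (1−φ)ρ_g + φ·ρ_f = 0.8673×2.69 + 0.1327×1
       = 2.333 + 0.133 = 2.466 g/cm³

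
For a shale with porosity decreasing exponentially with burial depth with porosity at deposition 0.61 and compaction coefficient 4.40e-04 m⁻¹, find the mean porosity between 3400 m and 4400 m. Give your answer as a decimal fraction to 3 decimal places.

Working in km (1 km = 1000 m; k in km⁻¹ = k in m⁻¹ × 1000):
⟨phi⟩ = (1/(d₂−d₁)) ∫ phi₀ e^(−kd) dd = phi₀·(e^(−k·d₁) − e^(−k·d₂)) / (k·(d₂−d₁))
e^(−0.44×3.4) = 0.2240; e^(−0.44×4.4) = 0.1443
⟨phi⟩ = 0.61 × (0.2240 − 0.1443) / (0.44 × 1) = 0.61 × 0.1812 = 0.1106

0.111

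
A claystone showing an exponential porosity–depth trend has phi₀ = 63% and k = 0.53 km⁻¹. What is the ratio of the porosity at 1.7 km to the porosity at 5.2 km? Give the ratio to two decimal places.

phi(Z₁)/phi(Z₂) = e^(−k·Z₁)/e^(−k·Z₂) = e^{k(Z₂−Z₁)}
= exp(0.53 × 3.5) = exp(1.855) = 6.3917

6.39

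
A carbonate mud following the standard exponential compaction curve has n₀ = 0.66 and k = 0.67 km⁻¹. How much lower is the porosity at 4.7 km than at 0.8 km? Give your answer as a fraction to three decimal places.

n(0.8) = 0.66·e^(−0.67×0.8) = 0.3862
n(4.7) = 0.66·e^(−0.67×4.7) = 0.0283
Δn = 0.3862 − 0.0283 = 0.3578

0.358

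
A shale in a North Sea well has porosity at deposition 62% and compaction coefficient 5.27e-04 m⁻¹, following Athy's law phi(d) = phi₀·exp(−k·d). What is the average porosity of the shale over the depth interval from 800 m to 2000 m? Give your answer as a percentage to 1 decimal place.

Working in km (1 km = 1000 m; k in km⁻¹ = k in m⁻¹ × 1000):
⟨phi⟩ = (1/(d₂−d₁)) ∫ phi₀ e^(−kd) dd = phi₀·(e^(−k·d₁) − e^(−k·d₂)) / (k·(d₂−d₁))
e^(−0.527×0.8) = 0.6560; e^(−0.527×2) = 0.3485
⟨phi⟩ = 0.62 × (0.6560 − 0.3485) / (0.527 × 1.2) = 0.62 × 0.4862 = 0.3014

30.1%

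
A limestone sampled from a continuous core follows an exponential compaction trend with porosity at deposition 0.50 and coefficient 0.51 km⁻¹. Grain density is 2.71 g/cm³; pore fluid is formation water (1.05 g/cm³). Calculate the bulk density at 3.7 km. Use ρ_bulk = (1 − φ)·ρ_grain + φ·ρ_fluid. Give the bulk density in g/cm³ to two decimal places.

Porosity at depth: n = 0.5·exp(−0.51×3.7) = 0.5×0.1515 = 0.0758
Bulk density: ρ_b = (1−n)ρ_g + n·ρ_f = 0.9242×2.71 + 0.0758×1.05
       = 2.505 + 0.080 = 2.584 g/cm³

2.58 g/cm³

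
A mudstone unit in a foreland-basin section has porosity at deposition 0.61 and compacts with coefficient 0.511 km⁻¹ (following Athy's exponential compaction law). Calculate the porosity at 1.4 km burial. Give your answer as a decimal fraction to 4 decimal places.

0.2983

n = n₀·exp(−β·Z) = 0.61 × exp(−0.511 × 1.4) = 0.61 × exp(−0.7154)
  = 0.61 × 0.4890 = 0.2983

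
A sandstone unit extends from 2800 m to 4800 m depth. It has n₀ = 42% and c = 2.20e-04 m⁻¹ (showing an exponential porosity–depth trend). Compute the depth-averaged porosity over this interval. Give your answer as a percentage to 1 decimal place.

Working in km (1 km = 1000 m; c in km⁻¹ = c in m⁻¹ × 1000):
⟨n⟩ = (1/(z₂−z₁)) ∫ n₀ e^(−cz) dz = n₀·(e^(−c·z₁) − e^(−c·z₂)) / (c·(z₂−z₁))
e^(−0.22×2.8) = 0.5401; e^(−0.22×4.8) = 0.3478
⟨n⟩ = 0.42 × (0.5401 − 0.3478) / (0.22 × 2) = 0.42 × 0.4369 = 0.1835

18.4%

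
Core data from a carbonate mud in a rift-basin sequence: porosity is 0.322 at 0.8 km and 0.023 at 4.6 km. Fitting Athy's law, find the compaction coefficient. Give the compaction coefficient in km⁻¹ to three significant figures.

Athy: φ(Z) = φ₀ e^(−βZ) ⇒ φ₁/φ₂ = e^{β(Z₂−Z₁)} ⇒ β = ln(φ₁/φ₂)/(Z₂−Z₁)
β = ln(0.322/0.023) / (4.6 − 0.8) = ln(14) / 3.8 = 2.6391 / 3.8 = 0.6945 km⁻¹

0.694 km⁻¹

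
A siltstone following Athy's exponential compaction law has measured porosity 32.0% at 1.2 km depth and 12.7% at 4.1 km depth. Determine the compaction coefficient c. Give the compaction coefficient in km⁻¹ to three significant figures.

0.319 km⁻¹

Athy: phi(Z) = phi₀ e^(−cZ) ⇒ phi₁/phi₂ = e^{c(Z₂−Z₁)} ⇒ c = ln(phi₁/phi₂)/(Z₂−Z₁)
c = ln(0.32/0.127) / (4.1 − 1.2) = ln(2.52) / 2.9 = 0.9241 / 2.9 = 0.3187 km⁻¹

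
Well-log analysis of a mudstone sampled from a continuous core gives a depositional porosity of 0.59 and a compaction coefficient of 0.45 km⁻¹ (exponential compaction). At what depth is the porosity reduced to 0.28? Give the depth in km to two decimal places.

Invert Athy's law: Z = ln(n₀/n) / β
Z = ln(0.59/0.28) / 0.45 = ln(2.107) / 0.45 = 0.7453 / 0.45 = 1.656 km

1.66 km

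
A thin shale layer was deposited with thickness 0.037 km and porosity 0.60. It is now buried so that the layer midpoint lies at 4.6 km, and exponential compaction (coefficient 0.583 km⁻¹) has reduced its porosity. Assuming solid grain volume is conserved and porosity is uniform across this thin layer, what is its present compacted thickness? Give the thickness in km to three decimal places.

0.015 km

Porosity at 4.6 km: phi = 0.6·exp(−0.583×4.6) = 0.0411
Solid-volume conservation: h(1−phi) = h₀(1−phi₀) ⇒ h = h₀·(1−phi₀)/(1−phi)
h = 0.037 × (1 − 0.6)/(1 − 0.0411) = 0.037 × 0.4171 = 0.0154 km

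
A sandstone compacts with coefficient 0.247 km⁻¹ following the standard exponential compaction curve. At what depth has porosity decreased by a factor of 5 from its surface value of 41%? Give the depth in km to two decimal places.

phi/phi₀ = 1/5 ⇒ exp(−c·d) = 1/5 ⇒ d = ln(5) / c
d = 1.6094 / 0.247 = 6.516 km

6.52 km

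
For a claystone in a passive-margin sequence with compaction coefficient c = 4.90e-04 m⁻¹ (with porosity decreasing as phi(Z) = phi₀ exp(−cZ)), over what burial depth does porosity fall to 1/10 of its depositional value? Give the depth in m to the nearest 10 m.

Working in km (1 km = 1000 m; c in km⁻¹ = c in m⁻¹ × 1000):
phi/phi₀ = 1/10 ⇒ exp(−c·Z) = 1/10 ⇒ Z = ln(10) / c
Z = 2.3026 / 0.49 = 4.699 km

4700 m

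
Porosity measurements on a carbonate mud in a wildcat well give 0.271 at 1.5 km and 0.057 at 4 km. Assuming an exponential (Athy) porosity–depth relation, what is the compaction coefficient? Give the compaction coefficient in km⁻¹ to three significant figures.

Athy: n(Z) = n₀ e^(−βZ) ⇒ n₁/n₂ = e^{β(Z₂−Z₁)} ⇒ β = ln(n₁/n₂)/(Z₂−Z₁)
β = ln(0.271/0.057) / (4 − 1.5) = ln(4.754) / 2.5 = 1.5591 / 2.5 = 0.6236 km⁻¹

0.624 km⁻¹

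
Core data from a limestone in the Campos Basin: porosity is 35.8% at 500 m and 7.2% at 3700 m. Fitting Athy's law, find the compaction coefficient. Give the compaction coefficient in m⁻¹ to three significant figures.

0.000501 m⁻¹

Working in km (1 km = 1000 m; k in km⁻¹ = k in m⁻¹ × 1000):
Athy: phi(d) = phi₀ e^(−kd) ⇒ phi₁/phi₂ = e^{k(d₂−d₁)} ⇒ k = ln(phi₁/phi₂)/(d₂−d₁)
k = ln(0.358/0.072) / (3.7 − 0.5) = ln(4.972) / 3.2 = 1.6039 / 3.2 = 0.5012 km⁻¹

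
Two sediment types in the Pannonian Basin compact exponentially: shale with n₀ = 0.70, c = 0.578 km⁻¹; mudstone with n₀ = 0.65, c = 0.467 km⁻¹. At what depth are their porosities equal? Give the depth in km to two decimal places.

Set n₀ₐ e^(−cₐz) = n₀ᵦ e^(−cᵦz) ⇒ ln(n₀ₐ/n₀ᵦ) = (cₐ − cᵦ)·z
z = ln(0.7/0.65) / (0.578 − 0.467) = 0.0741 / 0.111 = 0.668 km

0.67 km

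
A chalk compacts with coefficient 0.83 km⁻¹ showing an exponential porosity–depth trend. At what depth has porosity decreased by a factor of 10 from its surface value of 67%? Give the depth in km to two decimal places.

n/n₀ = 1/10 ⇒ exp(−c·z) = 1/10 ⇒ z = ln(10) / c
z = 2.3026 / 0.83 = 2.774 km

2.77 km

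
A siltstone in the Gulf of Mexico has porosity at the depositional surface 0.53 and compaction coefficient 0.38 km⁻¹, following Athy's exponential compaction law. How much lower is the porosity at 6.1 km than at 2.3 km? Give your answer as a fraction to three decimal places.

0.169

phi(2.3) = 0.53·e^(−0.38×2.3) = 0.2212
phi(6.1) = 0.53·e^(−0.38×6.1) = 0.0522
Δphi = 0.2212 − 0.0522 = 0.1690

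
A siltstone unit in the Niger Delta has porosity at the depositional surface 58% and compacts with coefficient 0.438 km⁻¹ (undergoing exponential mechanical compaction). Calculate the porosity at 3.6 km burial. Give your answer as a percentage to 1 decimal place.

12.0%

phi = phi₀·exp(−β·Z) = 0.58 × exp(−0.438 × 3.6) = 0.58 × exp(−1.577)
  = 0.58 × 0.2066 = 0.1198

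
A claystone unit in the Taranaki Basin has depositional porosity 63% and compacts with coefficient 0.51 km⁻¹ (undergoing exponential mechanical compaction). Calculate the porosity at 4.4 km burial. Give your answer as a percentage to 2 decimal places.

phi = phi₀·exp(−c·z) = 0.63 × exp(−0.51 × 4.4) = 0.63 × exp(−2.244)
  = 0.63 × 0.1060 = 0.0668

6.68%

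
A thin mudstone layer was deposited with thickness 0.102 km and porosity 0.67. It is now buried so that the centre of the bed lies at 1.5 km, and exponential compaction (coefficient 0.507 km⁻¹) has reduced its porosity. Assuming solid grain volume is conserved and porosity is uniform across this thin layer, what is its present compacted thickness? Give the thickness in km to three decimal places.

0.049 km

Porosity at 1.5 km: phi = 0.67·exp(−0.507×1.5) = 0.3132
Solid-volume conservation: h(1−phi) = h₀(1−phi₀) ⇒ h = h₀·(1−phi₀)/(1−phi)
h = 0.102 × (1 − 0.67)/(1 − 0.3132) = 0.102 × 0.4805 = 0.0490 km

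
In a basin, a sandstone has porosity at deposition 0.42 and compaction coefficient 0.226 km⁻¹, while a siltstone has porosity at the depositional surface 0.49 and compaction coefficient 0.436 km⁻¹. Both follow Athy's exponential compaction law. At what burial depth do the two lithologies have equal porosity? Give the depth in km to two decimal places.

Set φ₀ₐ e^(−kₐd) = φ₀ᵦ e^(−kᵦd) ⇒ ln(φ₀ₐ/φ₀ᵦ) = (kₐ − kᵦ)·d
d = ln(0.42/0.49) / (0.226 − 0.436) = -0.1542 / -0.21 = 0.734 km

0.73 km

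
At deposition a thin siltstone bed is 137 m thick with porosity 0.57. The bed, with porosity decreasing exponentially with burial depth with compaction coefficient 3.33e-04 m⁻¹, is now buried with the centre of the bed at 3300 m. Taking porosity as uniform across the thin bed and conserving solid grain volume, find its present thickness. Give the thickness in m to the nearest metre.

Working in km (1 km = 1000 m; β in km⁻¹ = β in m⁻¹ × 1000):
Porosity at 3.3 km: phi = 0.57·exp(−0.333×3.3) = 0.1899
Solid-volume conservation: h(1−phi) = h₀(1−phi₀) ⇒ h = h₀·(1−phi₀)/(1−phi)
h = 0.137 × (1 − 0.57)/(1 − 0.1899) = 0.137 × 0.5308 = 0.0727 km

73 m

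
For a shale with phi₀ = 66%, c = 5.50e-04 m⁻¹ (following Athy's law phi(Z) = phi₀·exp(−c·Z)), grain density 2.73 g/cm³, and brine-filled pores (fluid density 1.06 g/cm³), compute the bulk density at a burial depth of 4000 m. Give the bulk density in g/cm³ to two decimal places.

Working in km (1 km = 1000 m; c in km⁻¹ = c in m⁻¹ × 1000):
Porosity at depth: phi = 0.66·exp(−0.55×4) = 0.66×0.1108 = 0.0731
Bulk density: ρ_b = (1−phi)ρ_g + phi·ρ_f = 0.9269×2.73 + 0.0731×1.06
       = 2.530 + 0.078 = 2.608 g/cm³

2.61 g/cm³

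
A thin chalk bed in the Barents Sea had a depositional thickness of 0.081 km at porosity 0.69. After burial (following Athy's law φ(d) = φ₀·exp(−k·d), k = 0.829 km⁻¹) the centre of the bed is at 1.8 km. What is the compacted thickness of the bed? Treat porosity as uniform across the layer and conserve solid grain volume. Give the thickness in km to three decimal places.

0.030 km

Porosity at 1.8 km: φ = 0.69·exp(−0.829×1.8) = 0.1552
Solid-volume conservation: h(1−φ) = h₀(1−φ₀) ⇒ h = h₀·(1−φ₀)/(1−φ)
h = 0.081 × (1 − 0.69)/(1 − 0.1552) = 0.081 × 0.3669 = 0.0297 km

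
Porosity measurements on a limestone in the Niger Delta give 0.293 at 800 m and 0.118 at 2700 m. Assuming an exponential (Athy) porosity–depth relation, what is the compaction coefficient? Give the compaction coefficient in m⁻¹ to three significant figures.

Working in km (1 km = 1000 m; β in km⁻¹ = β in m⁻¹ × 1000):
Athy: phi(d) = phi₀ e^(−βd) ⇒ phi₁/phi₂ = e^{β(d₂−d₁)} ⇒ β = ln(phi₁/phi₂)/(d₂−d₁)
β = ln(0.293/0.118) / (2.7 − 0.8) = ln(2.483) / 1.9 = 0.9095 / 1.9 = 0.4787 km⁻¹

0.000479 m⁻¹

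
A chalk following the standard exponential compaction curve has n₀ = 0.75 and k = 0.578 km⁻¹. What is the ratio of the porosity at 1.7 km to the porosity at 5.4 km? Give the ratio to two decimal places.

n(d₁)/n(d₂) = e^(−k·d₁)/e^(−k·d₂) = e^{k(d₂−d₁)}
= exp(0.578 × 3.7) = exp(2.139) = 8.4875

8.49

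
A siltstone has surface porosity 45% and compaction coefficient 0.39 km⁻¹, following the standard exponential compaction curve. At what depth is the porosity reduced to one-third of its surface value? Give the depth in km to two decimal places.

2.82 km

phi/phi₀ = 1/3 ⇒ exp(−c·Z) = 1/3 ⇒ Z = ln(3) / c
Z = 1.0986 / 0.39 = 2.817 km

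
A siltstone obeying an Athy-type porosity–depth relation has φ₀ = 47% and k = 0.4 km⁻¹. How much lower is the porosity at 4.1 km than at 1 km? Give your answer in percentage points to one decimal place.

22.4 percentage points

φ(1) = 0.47·e^(−0.4×1) = 0.3151
φ(4.1) = 0.47·e^(−0.4×4.1) = 0.0912
Δφ = 0.3151 − 0.0912 = 0.2239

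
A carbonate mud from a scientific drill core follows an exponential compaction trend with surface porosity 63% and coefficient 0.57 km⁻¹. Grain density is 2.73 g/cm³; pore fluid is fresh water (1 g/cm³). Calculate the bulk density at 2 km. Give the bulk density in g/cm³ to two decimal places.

Porosity at depth: n = 0.63·exp(−0.57×2) = 0.63×0.3198 = 0.2015
Bulk density: ρ_b = (1−n)ρ_g + n·ρ_f = 0.7985×2.73 + 0.2015×1
       = 2.180 + 0.201 = 2.381 g/cm³

2.38 g/cm³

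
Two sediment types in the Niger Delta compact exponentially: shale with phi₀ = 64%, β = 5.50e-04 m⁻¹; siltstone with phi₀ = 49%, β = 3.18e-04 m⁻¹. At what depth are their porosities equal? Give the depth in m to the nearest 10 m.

1150 m

Working in km (1 km = 1000 m; β in km⁻¹ = β in m⁻¹ × 1000):
Set phi₀ₐ e^(−βₐz) = phi₀ᵦ e^(−βᵦz) ⇒ ln(phi₀ₐ/phi₀ᵦ) = (βₐ − βᵦ)·z
z = ln(0.64/0.49) / (0.55 − 0.318) = 0.2671 / 0.232 = 1.151 km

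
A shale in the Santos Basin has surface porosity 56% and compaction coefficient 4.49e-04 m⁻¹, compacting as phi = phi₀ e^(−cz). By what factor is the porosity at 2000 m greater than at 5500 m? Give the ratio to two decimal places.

Working in km (1 km = 1000 m; c in km⁻¹ = c in m⁻¹ × 1000):
phi(z₁)/phi(z₂) = e^(−c·z₁)/e^(−c·z₂) = e^{c(z₂−z₁)}
= exp(0.449 × 3.5) = exp(1.572) = 4.8139

4.81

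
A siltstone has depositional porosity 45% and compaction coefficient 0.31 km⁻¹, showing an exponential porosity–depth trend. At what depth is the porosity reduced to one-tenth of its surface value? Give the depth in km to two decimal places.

7.43 km

n/n₀ = 1/10 ⇒ exp(−β·d) = 1/10 ⇒ d = ln(10) / β
d = 2.3026 / 0.31 = 7.428 km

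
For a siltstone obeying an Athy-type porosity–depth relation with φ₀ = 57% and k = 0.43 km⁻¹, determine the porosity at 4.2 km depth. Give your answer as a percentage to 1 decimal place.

9.4%

φ = φ₀·exp(−k·d) = 0.57 × exp(−0.43 × 4.2) = 0.57 × exp(−1.806)
  = 0.57 × 0.1643 = 0.0937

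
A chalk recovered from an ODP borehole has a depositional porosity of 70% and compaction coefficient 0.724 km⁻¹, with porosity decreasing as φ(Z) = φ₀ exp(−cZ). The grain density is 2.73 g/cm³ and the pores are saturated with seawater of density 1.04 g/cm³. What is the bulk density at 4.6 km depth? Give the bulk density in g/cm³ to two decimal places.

2.69 g/cm³

Porosity at depth: φ = 0.7·exp(−0.724×4.6) = 0.7×0.0358 = 0.0250
Bulk density: ρ_b = (1−φ)ρ_g + φ·ρ_f = 0.9750×2.73 + 0.0250×1.04
       = 2.662 + 0.026 = 2.688 g/cm³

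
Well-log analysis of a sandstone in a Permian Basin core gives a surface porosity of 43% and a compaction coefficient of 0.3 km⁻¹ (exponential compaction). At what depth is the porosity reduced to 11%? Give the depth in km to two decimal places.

4.54 km

Invert Athy's law: Z = ln(phi₀/phi) / k
Z = ln(0.43/0.11) / 0.3 = ln(3.909) / 0.3 = 1.3633 / 0.3 = 4.544 km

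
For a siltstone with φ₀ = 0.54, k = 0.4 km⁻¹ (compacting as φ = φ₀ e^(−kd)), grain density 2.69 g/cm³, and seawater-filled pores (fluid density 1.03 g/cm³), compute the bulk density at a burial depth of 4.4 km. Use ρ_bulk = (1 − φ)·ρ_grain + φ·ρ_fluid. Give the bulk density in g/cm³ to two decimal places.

Porosity at depth: φ = 0.54·exp(−0.4×4.4) = 0.54×0.1720 = 0.0929
Bulk density: ρ_b = (1−φ)ρ_g + φ·ρ_f = 0.9071×2.69 + 0.0929×1.03
       = 2.440 + 0.096 = 2.536 g/cm³

2.54 g/cm³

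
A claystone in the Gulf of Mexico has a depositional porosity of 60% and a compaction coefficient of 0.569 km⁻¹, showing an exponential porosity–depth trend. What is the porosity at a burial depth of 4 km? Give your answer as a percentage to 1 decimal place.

φ = φ₀·exp(−c·Z) = 0.6 × exp(−0.569 × 4) = 0.6 × exp(−2.276)
  = 0.6 × 0.1027 = 0.0616

6.2%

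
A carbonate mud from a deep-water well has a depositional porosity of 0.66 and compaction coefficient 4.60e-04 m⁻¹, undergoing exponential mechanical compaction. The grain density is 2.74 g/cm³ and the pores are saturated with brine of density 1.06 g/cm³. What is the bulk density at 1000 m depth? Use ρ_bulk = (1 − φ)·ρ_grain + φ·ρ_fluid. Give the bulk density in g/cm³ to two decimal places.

2.04 g/cm³

Working in km (1 km = 1000 m; β in km⁻¹ = β in m⁻¹ × 1000):
Porosity at depth: n = 0.66·exp(−0.46×1) = 0.66×0.6313 = 0.4166
Bulk density: ρ_b = (1−n)ρ_g + n·ρ_f = 0.5834×2.74 + 0.4166×1.06
       = 1.598 + 0.442 = 2.040 g/cm³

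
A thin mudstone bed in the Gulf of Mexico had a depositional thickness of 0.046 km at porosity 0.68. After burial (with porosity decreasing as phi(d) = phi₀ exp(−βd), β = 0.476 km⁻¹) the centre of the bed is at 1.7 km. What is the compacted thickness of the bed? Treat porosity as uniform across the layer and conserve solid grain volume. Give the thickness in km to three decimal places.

0.021 km

Porosity at 1.7 km: phi = 0.68·exp(−0.476×1.7) = 0.3027
Solid-volume conservation: h(1−phi) = h₀(1−phi₀) ⇒ h = h₀·(1−phi₀)/(1−phi)
h = 0.046 × (1 − 0.68)/(1 − 0.3027) = 0.046 × 0.4589 = 0.0211 km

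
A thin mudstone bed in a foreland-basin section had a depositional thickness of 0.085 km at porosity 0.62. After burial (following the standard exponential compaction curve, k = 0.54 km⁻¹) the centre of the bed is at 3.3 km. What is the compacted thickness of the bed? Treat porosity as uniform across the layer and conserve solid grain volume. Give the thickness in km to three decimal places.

0.036 km

Porosity at 3.3 km: n = 0.62·exp(−0.54×3.3) = 0.1043
Solid-volume conservation: h(1−n) = h₀(1−n₀) ⇒ h = h₀·(1−n₀)/(1−n)
h = 0.085 × (1 − 0.62)/(1 − 0.1043) = 0.085 × 0.4243 = 0.0361 km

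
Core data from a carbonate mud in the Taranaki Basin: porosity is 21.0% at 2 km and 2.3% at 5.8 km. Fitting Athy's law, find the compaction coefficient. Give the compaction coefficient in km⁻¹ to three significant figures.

Athy: phi(z) = phi₀ e^(−kz) ⇒ phi₁/phi₂ = e^{k(z₂−z₁)} ⇒ k = ln(phi₁/phi₂)/(z₂−z₁)
k = ln(0.21/0.023) / (5.8 − 2) = ln(9.13) / 3.8 = 2.2116 / 3.8 = 0.582 km⁻¹

0.582 km⁻¹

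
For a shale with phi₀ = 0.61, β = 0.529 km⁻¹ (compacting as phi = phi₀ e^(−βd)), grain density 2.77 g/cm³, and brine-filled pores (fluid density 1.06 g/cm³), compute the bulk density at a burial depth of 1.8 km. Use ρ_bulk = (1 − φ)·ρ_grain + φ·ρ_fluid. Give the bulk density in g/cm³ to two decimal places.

2.37 g/cm³

Porosity at depth: phi = 0.61·exp(−0.529×1.8) = 0.61×0.3859 = 0.2354
Bulk density: ρ_b = (1−phi)ρ_g + phi·ρ_f = 0.7646×2.77 + 0.2354×1.06
       = 2.118 + 0.250 = 2.367 g/cm³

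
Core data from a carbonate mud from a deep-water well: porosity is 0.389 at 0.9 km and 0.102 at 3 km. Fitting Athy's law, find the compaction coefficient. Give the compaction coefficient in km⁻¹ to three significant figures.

Athy: φ(d) = φ₀ e^(−cd) ⇒ φ₁/φ₂ = e^{c(d₂−d₁)} ⇒ c = ln(φ₁/φ₂)/(d₂−d₁)
c = ln(0.389/0.102) / (3 − 0.9) = ln(3.814) / 2.1 = 1.3386 / 2.1 = 0.6374 km⁻¹

0.637 km⁻¹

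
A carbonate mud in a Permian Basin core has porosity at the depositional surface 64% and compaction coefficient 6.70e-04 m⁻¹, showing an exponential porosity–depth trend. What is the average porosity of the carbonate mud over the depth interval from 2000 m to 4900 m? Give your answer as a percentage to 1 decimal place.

7.4%

Working in km (1 km = 1000 m; c in km⁻¹ = c in m⁻¹ × 1000):
⟨n⟩ = (1/(z₂−z₁)) ∫ n₀ e^(−cz) dz = n₀·(e^(−c·z₁) − e^(−c·z₂)) / (c·(z₂−z₁))
e^(−0.67×2) = 0.2618; e^(−0.67×4.9) = 0.0375
⟨n⟩ = 0.64 × (0.2618 − 0.0375) / (0.67 × 2.9) = 0.64 × 0.1155 = 0.0739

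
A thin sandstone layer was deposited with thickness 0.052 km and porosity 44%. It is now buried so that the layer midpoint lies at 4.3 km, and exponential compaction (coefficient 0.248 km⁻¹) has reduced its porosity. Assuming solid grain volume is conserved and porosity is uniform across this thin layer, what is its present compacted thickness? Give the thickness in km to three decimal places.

0.034 km

Porosity at 4.3 km: n = 0.44·exp(−0.248×4.3) = 0.1515
Solid-volume conservation: h(1−n) = h₀(1−n₀) ⇒ h = h₀·(1−n₀)/(1−n)
h = 0.052 × (1 − 0.44)/(1 − 0.1515) = 0.052 × 0.6600 = 0.0343 km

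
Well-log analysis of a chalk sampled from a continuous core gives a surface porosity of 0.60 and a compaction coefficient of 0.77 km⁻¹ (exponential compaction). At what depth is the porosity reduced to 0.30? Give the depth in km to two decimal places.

0.90 km

Invert Athy's law: Z = ln(n₀/n) / k
Z = ln(0.6/0.3) / 0.77 = ln(2) / 0.77 = 0.6931 / 0.77 = 0.900 km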